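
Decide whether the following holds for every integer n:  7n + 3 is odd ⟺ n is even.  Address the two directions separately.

The biconditional holds.

[⇐] Suppose n is even; write n = 2j. Then 7n + 3 = 7·(2j) + 3 = 2·7j + 3, which is odd.

[⇒] Suppose 7n + 3 is odd. Since 7 is odd, 7n and n have the same parity, so 7n + 3 ≡ n + 3 (mod 2). As 3 is odd, 7n + 3 is odd exactly when n is even. Thus n is even.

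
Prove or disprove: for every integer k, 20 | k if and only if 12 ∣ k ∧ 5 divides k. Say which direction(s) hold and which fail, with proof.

The forward direction fails; the converse holds.

(⇐) Suppose 12 ∣ k and 5 ∣ k. Any common multiple of 12 and 5 is a multiple of their lcm; here gcd(12, 5) = 1, so lcm(12, 5) = 12·5 = 60, so 60 ∣ k. Since 20 ∣ 60, it follows that 20 ∣ k.

(⇒) This fails: take k = 20. Certainly 20 ∣ 20, but 12 ∤ 20.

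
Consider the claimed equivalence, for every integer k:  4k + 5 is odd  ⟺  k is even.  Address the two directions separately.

(⇒) This fails: take k = 3. Then 4k + 5 = 17, which is odd, yet k = 3 is odd, not even.

(⇐) Suppose k is even. Since 4 is even, 4k is even for every k, so 4k + 5 has the same parity as 5, which is odd. Hence 4k + 5 is odd.

Not equivalent: only (⇐) holds.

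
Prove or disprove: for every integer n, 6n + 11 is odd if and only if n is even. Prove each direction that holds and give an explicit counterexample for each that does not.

(←) Suppose n is even. Since 6 is even, 6n is even for every n, so 6n + 11 has the same parity as 11, which is odd. Hence 6n + 11 is odd.

(→) This fails: take n = 3. Then 6n + 11 = 29, which is odd, yet n = 3 is odd, not even.

(⇒) fails; (⇐) holds.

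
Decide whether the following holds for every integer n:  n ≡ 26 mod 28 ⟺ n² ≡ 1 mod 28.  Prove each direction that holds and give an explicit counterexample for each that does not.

(⟹) This fails: take n = 26. Then 26 ≡ 26 (mod 28), but 26² = 676 ≡ 4 (mod 28), not 1.

(⟸) This fails: take n = 1. Then 1² = 1 ≡ 1 (mod 28), yet 1 ≡ 1 (mod 28), not 26.

Neither direction holds.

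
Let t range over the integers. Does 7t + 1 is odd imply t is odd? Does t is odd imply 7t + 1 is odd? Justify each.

[⇒] This fails: t = 2 gives 7t + 1 = 15, which is odd, but 2 is even, not odd.

[⇐] This also fails: t = 5 is odd, but 7t + 1 = 36 is even, not odd.

Both directions fail.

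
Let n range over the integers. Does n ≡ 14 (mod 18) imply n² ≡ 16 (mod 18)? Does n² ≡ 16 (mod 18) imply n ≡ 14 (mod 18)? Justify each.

(⟹) Suppose n ≡ 14 (mod 18). Write n = 18j + 14. Then (18j + 14)² = 324j² + 504j + 196 = 18(18j² + 28j + 10) + 16, so n² ≡ 16 (mod 18).

(⟸) This fails: take n = 4. Then 4² = 16 ≡ 16 (mod 18), yet 4 ≡ 4 (mod 18), not 14.

(⇒) holds; (⇐) fails.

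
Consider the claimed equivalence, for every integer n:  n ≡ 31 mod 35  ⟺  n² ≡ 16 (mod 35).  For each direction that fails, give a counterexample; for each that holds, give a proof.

(⟹) Suppose n ≡ 31 mod 35. Write n = 35j + 31. Then (35j + 31)² = 1225j² + 2170j + 961 = 35(35j² + 62j + 27) + 16, so n² ≡ 16 (mod 35).

(⟸) This fails: take n = 4. Then 4² = 16 ≡ 16 (mod 35), yet 4 ≡ 4 (mod 35), not 31.

Not equivalent: only (⇒) holds.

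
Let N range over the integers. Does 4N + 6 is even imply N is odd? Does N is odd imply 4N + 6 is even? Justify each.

Not equivalent: only (⇐) holds.

(⟹) This fails: take N = 2. Then 4N + 6 = 14, which is even, yet N = 2 is even, not odd.

(⟸) Suppose N is odd. Since 4 is even, 4N is even for every N, so 4N + 6 has the same parity as 6, which is even. Hence 4N + 6 is even.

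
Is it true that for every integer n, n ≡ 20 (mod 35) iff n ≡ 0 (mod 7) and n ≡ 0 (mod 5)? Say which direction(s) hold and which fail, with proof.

(⟹) This fails: n = 20 gives 20 ≡ 20 (mod 35) but 20 ≡ 6 (mod 7), so the conjunction on the right does not hold.

(⟸) This fails: n = 0 satisfies both congruences on the right (0 ≡ 0 mod 7 and 0 ≡ 0 mod 5) yet 0 ≡ 0 (mod 35), not 20.

Both directions fail.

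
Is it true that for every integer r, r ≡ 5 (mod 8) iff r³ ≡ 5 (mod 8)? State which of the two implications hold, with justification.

Both directions hold.

Forward direction. Suppose r ≡ 5 (mod 8). Write r = 8j + 5. Then (8j + 5)³ = 512j³ + 960j² + 600j + 125 = 8(64j³ + 120j² + 75j + 15) + 5, so r³ ≡ 5 (mod 8).

Converse. Suppose r³ ≡ 5 (mod 8). The only residue r in {0, …, 7} with r³ ≡ 5 (mod 8) is r = 5, so r ≡ 5 (mod 8).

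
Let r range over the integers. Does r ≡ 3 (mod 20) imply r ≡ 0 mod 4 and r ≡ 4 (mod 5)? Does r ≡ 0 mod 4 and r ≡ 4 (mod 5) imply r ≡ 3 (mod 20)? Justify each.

Forward direction. This fails: r = 3 gives 3 ≡ 3 (mod 20) but 3 ≡ 3 (mod 4), so the conjunction on the right does not hold.

Converse. This fails: r = 4 satisfies both congruences on the right (4 ≡ 0 mod 4 and 4 ≡ 4 mod 5) yet 4 ≡ 4 (mod 20), not 3.

Neither implication holds.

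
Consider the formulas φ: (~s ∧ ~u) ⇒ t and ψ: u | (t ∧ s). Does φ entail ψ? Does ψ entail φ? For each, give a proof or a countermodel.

[⇐] Assume the antecedent. If u is true, (~s ∧ ~u) ⇒ t reduces to true regardless of the other variables. If u is false, the antecedent forces (u = F, s = T, t = T), and (~s ∧ ~u) ⇒ t holds there. Either way (~s ∧ ~u) ⇒ t holds.

[⇒] This fails. Under u = F, s = T, t = F, the left side is true but the right side is false.

The forward direction fails; the converse holds.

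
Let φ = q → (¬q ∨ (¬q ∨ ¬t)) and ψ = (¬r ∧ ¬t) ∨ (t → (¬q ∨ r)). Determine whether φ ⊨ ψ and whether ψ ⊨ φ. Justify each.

[⇐] This fails. Under q = T, r = T, t = T, the left side is false but the right side is true.

[⇒] Assume the antecedent. If q is true, the antecedent forces (q = T, r = F, t = F) or (q = T, r = T, t = F), and (¬r ∧ ¬t) ∨ (t → (¬q ∨ r)) holds there. If q is false, (¬r ∧ ¬t) ∨ (t → (¬q ∨ r)) reduces to true regardless of the other variables. Either way (¬r ∧ ¬t) ∨ (t → (¬q ∨ r)) holds.

The forward direction holds; the converse fails.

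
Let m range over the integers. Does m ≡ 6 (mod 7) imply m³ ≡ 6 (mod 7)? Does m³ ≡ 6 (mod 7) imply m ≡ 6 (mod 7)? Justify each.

Only the forward direction holds.

(⟹) Suppose m ≡ 6 (mod 7). Write m = 7j + 6. Then (7j + 6)³ = 343j³ + 882j² + 756j + 216 = 7(49j³ + 126j² + 108j + 30) + 6, so m³ ≡ 6 (mod 7).

(⟸) This fails: take m = 3. Then 3³ = 27 ≡ 6 (mod 7), yet 3 ≡ 3 (mod 7), not 6.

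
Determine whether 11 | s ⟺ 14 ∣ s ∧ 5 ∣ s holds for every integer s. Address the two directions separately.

[⇒] This fails: take s = 11. Certainly 11 ∣ 11, but 14 ∤ 11.

[⇐] This fails: take s = 70. Both 14 ∣ 70 and 5 ∣ 70, yet 70 is not a multiple of 11 (since 70 = 6·11 + 4), so 11 ∤ 70.

Neither implication holds.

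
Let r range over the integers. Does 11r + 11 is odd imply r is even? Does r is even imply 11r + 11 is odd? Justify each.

(←) Suppose r is even; write r = 2j. Then 11r + 11 = 11·(2j) + 11 = 2·11j + 11, which is odd.

(→) Suppose 11r + 11 is odd. Since 11 is odd, 11r and r have the same parity, so 11r + 11 ≡ r + 11 (mod 2). As 11 is odd, 11r + 11 is odd exactly when r is even. Thus r is even.

Equivalent; both directions hold.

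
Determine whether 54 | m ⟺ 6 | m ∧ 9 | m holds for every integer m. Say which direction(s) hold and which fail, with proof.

[⇒] If 54 ∣ m, write m = 54q. Since 54 = 9·6, m = 6·(9q), so 6 ∣ m; and since 54 = 6·9, m = 9·(6q), so 9 ∣ m.

[⇐] This fails: take m = 18. Both 6 ∣ 18 and 9 ∣ 18, yet 18 is not a multiple of 54 (since 18 = 0·54 + 18), so 54 ∤ 18.

The forward direction holds; the converse fails.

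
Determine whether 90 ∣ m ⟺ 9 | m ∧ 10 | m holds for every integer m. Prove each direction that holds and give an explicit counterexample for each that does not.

Both directions hold; the statement is true.

(→) If 90 ∣ m, write m = 90q. Since 90 = 10·9, m = 9·(10q), so 9 ∣ m; and since 90 = 9·10, m = 10·(9q), so 10 ∣ m.

(←) Suppose 9 ∣ m and 10 ∣ m. Any common multiple of 9 and 10 is a multiple of their lcm; here gcd(9, 10) = 1, so lcm(9, 10) = 9·10 = 90, so 90 ∣ m.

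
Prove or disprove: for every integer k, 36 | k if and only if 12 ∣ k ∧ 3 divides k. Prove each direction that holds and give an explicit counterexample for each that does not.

Only the forward direction holds.

(⇐) This fails: take k = 12. Both 12 ∣ 12 and 3 ∣ 12, yet 12 is not a multiple of 36 (since 12 = 0·36 + 12), so 36 ∤ 12.

(⇒) If 36 ∣ k, write k = 36q. Since 36 = 3·12, k = 12·(3q), so 12 ∣ k; and since 36 = 12·3, k = 3·(12q), so 3 ∣ k.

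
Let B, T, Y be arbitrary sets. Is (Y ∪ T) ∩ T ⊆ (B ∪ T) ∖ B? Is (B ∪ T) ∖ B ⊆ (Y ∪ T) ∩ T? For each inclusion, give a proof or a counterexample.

The sets are not equal: only the reverse inclusion holds.

(⊆) This inclusion fails. Take B = {1}, T = {1}, Y = ∅; then 1 ∈ (Y ∪ T) ∩ T but 1 ∉ (B ∪ T) ∖ B.

(⊇) Let x ∈ (B ∪ T) ∖ B. Then either x ∈ T and x ∉ B, Y; or x ∈ T ∩ Y and x ∉ B. In each case x ∈ (Y ∪ T) ∩ T, so (B ∪ T) ∖ B ⊆ (Y ∪ T) ∩ T.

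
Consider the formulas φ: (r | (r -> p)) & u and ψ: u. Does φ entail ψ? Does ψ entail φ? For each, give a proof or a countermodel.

The biconditional holds.

(⟹) Assume the antecedent. If p is true, the antecedent forces (p = T, r = F, u = T) or (p = T, r = T, u = T), and u holds there. If p is false, the antecedent forces (p = F, r = F, u = T) or (p = F, r = T, u = T), and u holds there. Either way u holds.

(⟸) Assume the antecedent. If p is true, the antecedent forces (p = T, r = F, u = T) or (p = T, r = T, u = T), and (r | (r -> p)) & u holds there. If p is false, the antecedent forces (p = F, r = F, u = T) or (p = F, r = T, u = T), and (r | (r -> p)) & u holds there. Either way (r | (r -> p)) & u holds.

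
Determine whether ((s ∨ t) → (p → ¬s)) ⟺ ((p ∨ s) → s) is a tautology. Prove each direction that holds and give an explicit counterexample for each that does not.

(⟹) This fails. Under p = T, s = F, t = F, the left side is true but the right side is false.

(⟸) This fails. Under p = T, s = T, t = F, the left side is false but the right side is true.

(⇒) fails and (⇐) fails.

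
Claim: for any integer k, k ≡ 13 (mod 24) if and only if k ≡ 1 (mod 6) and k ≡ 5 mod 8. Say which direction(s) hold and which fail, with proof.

Equivalent; both directions hold.

[⇒] Suppose k ≡ 13 (mod 24); write k = 24j + 13. Since 6 ∣ 24, reducing mod 6 gives k ≡ 13 ≡ 1 (mod 6); since 8 ∣ 24, reducing mod 8 gives k ≡ 13 ≡ 5 (mod 8).

[⇐] Conversely, if k ≡ 1 (mod 6) and k ≡ 5 (mod 8), then by the Chinese remainder theorem k ≡ 13 (mod 24). This is exactly k ≡ 13 (mod 24).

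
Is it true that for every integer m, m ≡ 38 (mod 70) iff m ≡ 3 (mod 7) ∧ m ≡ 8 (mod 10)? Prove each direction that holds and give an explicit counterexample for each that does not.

Both implications hold.

[⇒] Suppose m ≡ 38 (mod 70); write m = 70j + 38. Since 7 ∣ 70, reducing mod 7 gives m ≡ 38 ≡ 3 (mod 7); since 10 ∣ 70, reducing mod 10 gives m ≡ 38 ≡ 8 (mod 10).

[⇐] Conversely, if m ≡ 3 (mod 7) and m ≡ 8 (mod 10), then by the Chinese remainder theorem m ≡ 38 (mod 70). This is exactly m ≡ 38 (mod 70).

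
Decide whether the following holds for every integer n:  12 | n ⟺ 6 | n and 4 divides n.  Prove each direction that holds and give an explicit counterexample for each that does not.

Both directions hold.

[⇒] If 12 ∣ n, write n = 12q. Since 12 = 2·6, n = 6·(2q), so 6 ∣ n; and since 12 = 3·4, n = 4·(3q), so 4 ∣ n.

[⇐] Suppose 6 ∣ n and 4 ∣ n. Any common multiple of 6 and 4 is a multiple of their lcm; here lcm(6, 4) = 6·4/gcd(6, 4) = 24/2 = 12, so 12 ∣ n.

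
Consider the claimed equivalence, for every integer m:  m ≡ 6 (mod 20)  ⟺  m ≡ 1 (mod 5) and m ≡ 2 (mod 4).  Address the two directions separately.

Equivalent; both directions hold.

(→) Suppose m ≡ 6 (mod 20); write m = 20j + 6. Since 5 ∣ 20, reducing mod 5 gives m ≡ 6 ≡ 1 (mod 5); since 4 ∣ 20, reducing mod 4 gives m ≡ 6 ≡ 2 (mod 4).

(←) Conversely, if m ≡ 1 (mod 5) and m ≡ 2 (mod 4), then by the Chinese remainder theorem m ≡ 6 (mod 20). This is exactly m ≡ 6 (mod 20).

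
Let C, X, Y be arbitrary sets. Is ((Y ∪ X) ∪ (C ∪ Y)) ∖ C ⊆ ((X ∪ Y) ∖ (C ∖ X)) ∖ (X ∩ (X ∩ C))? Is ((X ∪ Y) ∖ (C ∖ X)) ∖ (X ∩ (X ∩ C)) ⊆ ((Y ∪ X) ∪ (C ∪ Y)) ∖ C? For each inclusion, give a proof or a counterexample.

The two sets are equal.

(⊆) Let x ∈ ((Y ∪ X) ∪ (C ∪ Y)) ∖ C. Then either x ∈ X and x ∉ C, Y; or x ∈ Y and x ∉ C, X; or x ∈ X ∩ Y and x ∉ C. In each case x ∈ ((X ∪ Y) ∖ (C ∖ X)) ∖ (X ∩ (X ∩ C)), so ((Y ∪ X) ∪ (C ∪ Y)) ∖ C ⊆ ((X ∪ Y) ∖ (C ∖ X)) ∖ (X ∩ (X ∩ C)).

(⊇) Let x ∈ ((X ∪ Y) ∖ (C ∖ X)) ∖ (X ∩ (X ∩ C)). Then either x ∈ X and x ∉ C, Y; or x ∈ Y and x ∉ C, X; or x ∈ X ∩ Y and x ∉ C. In each case x ∈ ((Y ∪ X) ∪ (C ∪ Y)) ∖ C, so ((X ∪ Y) ∖ (C ∖ X)) ∖ (X ∩ (X ∩ C)) ⊆ ((Y ∪ X) ∪ (C ∪ Y)) ∖ C.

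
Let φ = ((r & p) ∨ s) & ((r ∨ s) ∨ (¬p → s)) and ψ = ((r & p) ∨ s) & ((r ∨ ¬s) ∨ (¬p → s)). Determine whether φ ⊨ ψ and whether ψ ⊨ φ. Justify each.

(⇒) Assume the antecedent. If s is true, the consequent reduces to true regardless of the other variables. If s is false, the antecedent forces (s = F, p = T, r = T), and the consequent holds there. Either way the consequent holds.

(⇐) Assume the antecedent. If s is true, the consequent reduces to true regardless of the other variables. If s is false, the antecedent forces (s = F, p = T, r = T), and the consequent holds there. Either way the consequent holds.

Both implications hold.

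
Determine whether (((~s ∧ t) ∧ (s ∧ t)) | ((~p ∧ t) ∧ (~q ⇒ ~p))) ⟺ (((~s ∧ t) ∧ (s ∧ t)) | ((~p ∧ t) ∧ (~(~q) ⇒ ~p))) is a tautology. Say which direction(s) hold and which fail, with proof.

[⇒] Assume the antecedent. If q is true, the antecedent forces (q = T, p = F, t = T, s = F) or (q = T, p = F, t = T, s = T), and the consequent holds there. If q is false, the antecedent forces (q = F, p = F, t = T, s = F) or (q = F, p = F, t = T, s = T), and the consequent holds there. Either way the consequent holds.

[⇐] Assume the antecedent. If q is true, the antecedent forces (q = T, p = F, t = T, s = F) or (q = T, p = F, t = T, s = T), and the consequent holds there. If q is false, the antecedent forces (q = F, p = F, t = T, s = F) or (q = F, p = F, t = T, s = T), and the consequent holds there. Either way the consequent holds.

Both implications hold.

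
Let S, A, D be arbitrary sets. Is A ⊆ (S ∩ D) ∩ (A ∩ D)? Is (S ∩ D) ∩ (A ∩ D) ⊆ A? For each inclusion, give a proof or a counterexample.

Reverse inclusion. Let x ∈ (S ∩ D) ∩ (A ∩ D). Then x ∈ S ∩ A ∩ D, from which x ∈ A.

Forward inclusion. This inclusion fails. Take S = ∅, A = {1}, D = ∅; then 1 ∈ A but 1 ∉ (S ∩ D) ∩ (A ∩ D).

(⊆) fails; (⊇) holds.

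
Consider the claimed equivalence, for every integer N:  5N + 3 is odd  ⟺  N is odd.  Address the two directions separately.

Neither implication holds.

[⇒] This fails: N = 0 gives 5N + 3 = 3, which is odd, but 0 is even, not odd.

[⇐] This also fails: N = 1 is odd, but 5N + 3 = 8 is even, not odd.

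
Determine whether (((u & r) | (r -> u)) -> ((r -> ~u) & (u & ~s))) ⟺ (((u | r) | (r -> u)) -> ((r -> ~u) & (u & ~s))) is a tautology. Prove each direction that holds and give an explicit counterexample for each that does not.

Forward direction. This fails. Under u = F, r = T, s = F, the left side is true but the right side is false.

Converse. Assume the antecedent. If u is true, the antecedent forces (u = T, r = F, s = F), and the consequent holds there. If u is false, the antecedent cannot hold. Either way the consequent holds.

Only the reverse direction holds.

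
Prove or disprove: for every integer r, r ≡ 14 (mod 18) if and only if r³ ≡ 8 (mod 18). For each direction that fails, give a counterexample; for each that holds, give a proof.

(⇒) Suppose r ≡ 14 (mod 18). Write r = 18j + 14. Then (18j + 14)³ = 5832j³ + 13608j² + 10584j + 2744 = 18(324j³ + 756j² + 588j + 152) + 8, so r³ ≡ 8 (mod 18).

(⇐) This fails: take r = 2. Then 2³ = 8 ≡ 8 (mod 18), yet 2 ≡ 2 (mod 18), not 14.

The forward direction holds; the converse fails.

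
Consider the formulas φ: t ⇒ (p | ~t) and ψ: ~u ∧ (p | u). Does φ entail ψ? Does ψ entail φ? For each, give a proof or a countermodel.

(⇒) fails; (⇐) holds.

[⇒] This fails. Under u = F, t = F, p = F, the left side is true but the right side is false.

[⇐] Assume the antecedent. If u is true, the antecedent cannot hold. If u is false, the antecedent forces (u = F, t = F, p = T) or (u = F, t = T, p = T), and t ⇒ (p | ~t) holds there. Either way t ⇒ (p | ~t) holds.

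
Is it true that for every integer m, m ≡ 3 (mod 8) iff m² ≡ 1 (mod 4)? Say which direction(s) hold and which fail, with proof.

Only the forward implication holds.

(⟹) Suppose m ≡ 3 (mod 8). Then m² ≡ 3² = 9 (mod 8), and since 4 ∣ 8, also m² ≡ 1 (mod 4).

(⟸) This fails: take m = 1. Then 1² = 1 ≡ 1 (mod 4), yet 1 ≡ 1 (mod 8), not 3.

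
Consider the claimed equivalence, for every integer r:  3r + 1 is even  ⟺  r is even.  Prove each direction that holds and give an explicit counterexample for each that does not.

Neither direction holds.

(⇒) This fails: r = 3 gives 3r + 1 = 10, which is even, but 3 is odd, not even.

(⇐) This also fails: r = 6 is even, but 3r + 1 = 19 is odd, not even.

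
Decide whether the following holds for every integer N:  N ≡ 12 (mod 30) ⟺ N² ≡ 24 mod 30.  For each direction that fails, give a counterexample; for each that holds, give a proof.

Not equivalent: only (⇒) holds.

(⇒) Suppose N ≡ 12 (mod 30). Write N = 30j + 12. Then (30j + 12)² = 900j² + 720j + 144 = 30(30j² + 24j + 4) + 24, so N² ≡ 24 (mod 30).

(⇐) This fails: take N = 18. Then 18² = 324 ≡ 24 (mod 30), yet 18 ≡ 18 (mod 30), not 12.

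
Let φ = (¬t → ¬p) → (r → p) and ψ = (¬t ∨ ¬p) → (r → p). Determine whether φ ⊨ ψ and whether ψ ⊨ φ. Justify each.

Both implications hold.

(→) Assume the antecedent. If p is true, (¬t ∨ ¬p) → (r → p) reduces to true regardless of the other variables. If p is false, the antecedent forces (p = F, r = F, t = F) or (p = F, r = F, t = T), and (¬t ∨ ¬p) → (r → p) holds there. Either way (¬t ∨ ¬p) → (r → p) holds.

(←) Assume the antecedent. If p is true, (¬t → ¬p) → (r → p) reduces to true regardless of the other variables. If p is false, the antecedent forces (p = F, r = F, t = F) or (p = F, r = F, t = T), and (¬t → ¬p) → (r → p) holds there. Either way (¬t → ¬p) → (r → p) holds.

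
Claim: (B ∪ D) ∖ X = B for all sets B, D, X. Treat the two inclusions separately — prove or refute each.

(⊆) fails and (⊇) fails.

(⟹) This inclusion fails. Take B = ∅, D = {1}, X = ∅; then 1 ∈ (B ∪ D) ∖ X but 1 ∉ B.

(⟸) This inclusion fails. Take B = {1}, D = ∅, X = {1}; then 1 ∈ B but 1 ∉ (B ∪ D) ∖ X.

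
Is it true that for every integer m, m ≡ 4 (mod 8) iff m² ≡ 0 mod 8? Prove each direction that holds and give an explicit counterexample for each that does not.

[⇒] Suppose m ≡ 4 (mod 8). Write m = 8j + 4. Then (8j + 4)² = 64j² + 64j + 16 = 8(8j² + 8j + 2) + 0, so m² ≡ 0 (mod 8).

[⇐] This fails: take m = 0. Then 0² = 0 ≡ 0 (mod 8), yet 0 ≡ 0 (mod 8), not 4.

Not equivalent: only (⇒) holds.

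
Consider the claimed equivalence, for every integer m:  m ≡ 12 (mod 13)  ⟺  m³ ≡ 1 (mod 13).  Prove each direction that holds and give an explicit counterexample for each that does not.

Both directions fail.

[⇒] This fails: take m = 12. Then 12 ≡ 12 (mod 13), but 12³ = 1728 ≡ 12 (mod 13), not 1.

[⇐] This fails: take m = 1. Then 1³ = 1 ≡ 1 (mod 13), yet 1 ≡ 1 (mod 13), not 12.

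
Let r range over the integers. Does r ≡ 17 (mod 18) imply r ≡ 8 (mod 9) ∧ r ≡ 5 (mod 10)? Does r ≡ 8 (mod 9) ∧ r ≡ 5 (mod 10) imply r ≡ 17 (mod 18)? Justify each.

Not equivalent: only (⇐) holds.

(⇒) This fails: r = 71 gives 71 ≡ 17 (mod 18) but 71 ≡ 1 (mod 10), so the conjunction on the right does not hold.

(⇐) Conversely, if r ≡ 8 (mod 9) and r ≡ 5 (mod 10), then by the Chinese remainder theorem r ≡ 35 (mod 90). Since 35 ≡ 17 (mod 18) and 18 ∣ 90, we get r ≡ 17 (mod 18).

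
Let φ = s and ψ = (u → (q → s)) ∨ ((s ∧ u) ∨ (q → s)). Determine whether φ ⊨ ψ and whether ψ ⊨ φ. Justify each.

(⟹) Assume the antecedent. If u is true, the antecedent forces (u = T, s = T, q = F) or (u = T, s = T, q = T), and the consequent holds there. If u is false, the consequent reduces to true regardless of the other variables. Either way the consequent holds.

(⟸) This fails. Under u = F, s = F, q = F, the left side is false but the right side is true.

(⇒) holds; (⇐) fails.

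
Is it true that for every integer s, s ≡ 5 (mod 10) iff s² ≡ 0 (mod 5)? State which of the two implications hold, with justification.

(→) Suppose s ≡ 5 (mod 10). Then s² ≡ 5² = 25 (mod 10), and since 5 ∣ 10, also s² ≡ 0 (mod 5).

(←) This fails: take s = 0. Then 0² = 0 ≡ 0 (mod 5), yet 0 ≡ 0 (mod 10), not 5.

(⇒) holds; (⇐) fails.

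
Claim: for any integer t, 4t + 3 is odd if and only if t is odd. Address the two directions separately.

Only the converse holds.

[⇒] This fails: take t = 0. Then 4t + 3 = 3, which is odd, yet t = 0 is even, not odd.

[⇐] Suppose t is odd. Since 4 is even, 4t is even for every t, so 4t + 3 has the same parity as 3, which is odd. Hence 4t + 3 is odd.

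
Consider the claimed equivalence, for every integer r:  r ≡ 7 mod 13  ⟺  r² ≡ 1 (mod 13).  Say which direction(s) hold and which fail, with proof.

Neither implication holds.

(⇒) This fails: take r = 7. Then 7 ≡ 7 (mod 13), but 7² = 49 ≡ 10 (mod 13), not 1.

(⇐) This fails: take r = 1. Then 1² = 1 ≡ 1 (mod 13), yet 1 ≡ 1 (mod 13), not 7.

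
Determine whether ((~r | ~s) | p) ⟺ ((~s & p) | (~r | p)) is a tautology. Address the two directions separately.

Only the reverse direction holds.

(⇒) This fails. Under s = F, p = F, r = T, the left side is true but the right side is false.

(⇐) Assume the antecedent. If p is true, (~r | ~s) | p reduces to true regardless of the other variables. If p is false, the antecedent forces (s = F, p = F, r = F) or (s = T, p = F, r = F), and (~r | ~s) | p holds there. Either way (~r | ~s) | p holds.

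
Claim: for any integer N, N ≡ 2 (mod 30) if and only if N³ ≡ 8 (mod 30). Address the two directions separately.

Both implications hold.

Converse. Suppose N³ ≡ 8 (mod 30). The only residue r in {0, …, 29} with r³ ≡ 8 (mod 30) is r = 2, so N ≡ 2 (mod 30).

Forward direction. Suppose N ≡ 2 (mod 30). Write N = 30j + 2. Then (30j + 2)³ = 27000j³ + 5400j² + 360j + 8 = 30(900j³ + 180j² + 12j) + 8, so N³ ≡ 8 (mod 30).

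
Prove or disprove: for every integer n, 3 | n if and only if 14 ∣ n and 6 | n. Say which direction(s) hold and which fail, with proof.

[⇒] This fails: take n = 3. Certainly 3 ∣ 3, but 14 ∤ 3.

[⇐] Suppose 14 ∣ n and 6 ∣ n. Any common multiple of 14 and 6 is a multiple of their lcm; here lcm(14, 6) = 14·6/gcd(14, 6) = 84/2 = 42, so 42 ∣ n. Since 3 ∣ 42, it follows that 3 ∣ n.

Only the converse holds.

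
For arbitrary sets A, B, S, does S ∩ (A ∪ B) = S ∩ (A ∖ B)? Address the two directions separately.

(⊇) Let x ∈ S ∩ (A ∖ B). Then x ∈ A ∩ S and x ∉ B, from which x ∈ S ∩ (A ∪ B).

(⊆) This inclusion fails. Take A = ∅, B = {1}, S = {1}; then 1 ∈ S ∩ (A ∪ B) but 1 ∉ S ∩ (A ∖ B).

(⊆) fails; (⊇) holds.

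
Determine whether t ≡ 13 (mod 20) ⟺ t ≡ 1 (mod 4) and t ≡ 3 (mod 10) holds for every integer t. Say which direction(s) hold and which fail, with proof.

Both directions hold; the statement is true.

(⇒) Suppose t ≡ 13 (mod 20); write t = 20j + 13. Since 4 ∣ 20, reducing mod 4 gives t ≡ 13 ≡ 1 (mod 4); since 10 ∣ 20, reducing mod 10 gives t ≡ 13 ≡ 3 (mod 10).

(⇐) Conversely, if t ≡ 1 (mod 4) and t ≡ 3 (mod 10), then by the Chinese remainder theorem t ≡ 13 (mod 20). This is exactly t ≡ 13 (mod 20).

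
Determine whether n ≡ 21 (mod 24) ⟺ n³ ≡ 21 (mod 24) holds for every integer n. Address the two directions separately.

[⇒] Suppose n ≡ 21 (mod 24). Write n = 24j + 21. Then (24j + 21)³ = 13824j³ + 36288j² + 31752j + 9261 = 24(576j³ + 1512j² + 1323j + 385) + 21, so n³ ≡ 21 (mod 24).

[⇐] Conversely, suppose n³ ≡ 21 (mod 24). The only residue r in {0, …, 23} with r³ ≡ 21 (mod 24) is r = 21, so n ≡ 21 (mod 24).

Both implications hold.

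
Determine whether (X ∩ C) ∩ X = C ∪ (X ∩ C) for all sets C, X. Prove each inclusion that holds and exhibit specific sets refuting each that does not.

Only the forward inclusion holds.

(⟹) Let x ∈ (X ∩ C) ∩ X. Then x ∈ C ∩ X, from which x ∈ C ∪ (X ∩ C).

(⟸) This inclusion fails. Take C = {1}, X = ∅; then 1 ∈ C ∪ (X ∩ C) but 1 ∉ (X ∩ C) ∩ X.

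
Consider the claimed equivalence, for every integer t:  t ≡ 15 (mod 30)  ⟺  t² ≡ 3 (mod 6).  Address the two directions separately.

[⇒] Suppose t ≡ 15 (mod 30). Then t² ≡ 15² = 225 (mod 30), and since 6 ∣ 30, also t² ≡ 3 (mod 6).

[⇐] This fails: take t = 3. Then 3² = 9 ≡ 3 (mod 6), yet 3 ≡ 3 (mod 30), not 15.

The forward direction holds; the converse fails.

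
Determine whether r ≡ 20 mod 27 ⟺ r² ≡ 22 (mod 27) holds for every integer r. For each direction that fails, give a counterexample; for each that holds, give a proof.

[⇒] Suppose r ≡ 20 mod 27. Write r = 27j + 20. Then (27j + 20)² = 729j² + 1080j + 400 = 27(27j² + 40j + 14) + 22, so r² ≡ 22 (mod 27).

[⇐] This fails: take r = 7. Then 7² = 49 ≡ 22 (mod 27), yet 7 ≡ 7 (mod 27), not 20.

Only the forward direction holds.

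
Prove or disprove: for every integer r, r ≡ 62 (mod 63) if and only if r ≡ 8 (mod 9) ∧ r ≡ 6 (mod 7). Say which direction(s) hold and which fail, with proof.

(⟸) If r ≡ 8 (mod 9) and r ≡ 6 (mod 7), then by the Chinese remainder theorem r ≡ 62 (mod 63). This is exactly r ≡ 62 (mod 63).

(⟹) Suppose r ≡ 62 (mod 63); write r = 63j + 62. Since 9 ∣ 63, reducing mod 9 gives r ≡ 62 ≡ 8 (mod 9); since 7 ∣ 63, reducing mod 7 gives r ≡ 62 ≡ 6 (mod 7).

Both directions hold.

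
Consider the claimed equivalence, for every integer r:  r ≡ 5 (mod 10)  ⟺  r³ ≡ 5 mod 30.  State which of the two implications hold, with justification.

(⇒) This fails: take r = 15. Then 15 ≡ 5 (mod 10), but 15³ = 3375 ≡ 15 (mod 30), not 5.

(⇐) Conversely, the residues r modulo 30 with r³ ≡ 5 (mod 30) are exactly {5}, and each is ≡ 5 (mod 10).

The forward direction fails; the converse holds.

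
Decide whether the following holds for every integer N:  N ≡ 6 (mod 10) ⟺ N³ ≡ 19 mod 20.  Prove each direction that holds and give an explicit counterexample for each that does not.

(⇒) fails and (⇐) fails.

Forward direction. This fails: take N = 6. Then 6 ≡ 6 (mod 10), but 6³ = 216 ≡ 16 (mod 20), not 19.

Converse. This fails: take N = 19. Then 19³ = 6859 ≡ 19 (mod 20), yet 19 ≡ 9 (mod 10), not 6.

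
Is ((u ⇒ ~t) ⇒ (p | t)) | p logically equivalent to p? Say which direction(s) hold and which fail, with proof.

Only the converse holds.

(←) Assume the antecedent. If u is true, the antecedent forces (u = T, p = T, t = F) or (u = T, p = T, t = T), and ((u ⇒ ~t) ⇒ (p | t)) | p holds there. If u is false, the antecedent forces (u = F, p = T, t = F) or (u = F, p = T, t = T), and ((u ⇒ ~t) ⇒ (p | t)) | p holds there. Either way ((u ⇒ ~t) ⇒ (p | t)) | p holds.

(→) This fails. Under u = F, p = F, t = T, the left side is true but the right side is false.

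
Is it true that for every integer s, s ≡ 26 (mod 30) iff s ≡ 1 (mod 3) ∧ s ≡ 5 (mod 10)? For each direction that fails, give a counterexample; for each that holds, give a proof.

Both directions fail.

(⟹) This fails: s = 26 gives 26 ≡ 26 (mod 30) but 26 ≡ 2 (mod 3), so the conjunction on the right does not hold.

(⟸) This fails: s = 25 satisfies both congruences on the right (25 ≡ 1 mod 3 and 25 ≡ 5 mod 10) yet 25 ≡ 25 (mod 30), not 26.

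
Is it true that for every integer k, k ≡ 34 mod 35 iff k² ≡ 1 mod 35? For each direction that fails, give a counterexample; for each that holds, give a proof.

(⇒) Suppose k ≡ 34 mod 35. Write k = 35j + 34. Then (35j + 34)² = 1225j² + 2380j + 1156 = 35(35j² + 68j + 33) + 1, so k² ≡ 1 (mod 35).

(⇐) This fails: take k = 1. Then 1² = 1 ≡ 1 (mod 35), yet 1 ≡ 1 (mod 35), not 34.

Not equivalent: only (⇒) holds.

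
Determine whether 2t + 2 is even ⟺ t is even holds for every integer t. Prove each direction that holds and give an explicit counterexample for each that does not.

Only the converse holds.

[⇐] Suppose t is even. Since 2 is even, 2t is even for every t, so 2t + 2 has the same parity as 2, which is even. Hence 2t + 2 is even.

[⇒] This fails: take t = 7. Then 2t + 2 = 16, which is even, yet t = 7 is odd, not even.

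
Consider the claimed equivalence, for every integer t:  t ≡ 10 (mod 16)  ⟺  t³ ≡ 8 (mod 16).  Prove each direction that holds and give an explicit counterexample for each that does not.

Not equivalent: only (⇒) holds.

Forward direction. Suppose t ≡ 10 (mod 16). Write t = 16j + 10. Then (16j + 10)³ = 4096j³ + 7680j² + 4800j + 1000 = 16(256j³ + 480j² + 300j + 62) + 8, so t³ ≡ 8 (mod 16).

Converse. This fails: take t = 2. Then 2³ = 8 ≡ 8 (mod 16), yet 2 ≡ 2 (mod 16), not 10.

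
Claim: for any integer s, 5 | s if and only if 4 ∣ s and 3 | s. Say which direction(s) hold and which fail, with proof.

Neither direction holds.

(→) This fails: take s = 5. Certainly 5 ∣ 5, but 4 ∤ 5.

(←) This fails: take s = 12. Both 4 ∣ 12 and 3 ∣ 12, yet 12 is not a multiple of 5 (since 12 = 2·5 + 2), so 5 ∤ 12.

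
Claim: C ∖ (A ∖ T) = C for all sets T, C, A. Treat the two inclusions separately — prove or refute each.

Reverse inclusion. This inclusion fails. Take T = ∅, C = {1}, A = {1}; then 1 ∈ C but 1 ∉ C ∖ (A ∖ T).

Forward inclusion. Let x ∈ C ∖ (A ∖ T). Then either x ∈ C and x ∉ T, A; or x ∈ T ∩ C and x ∉ A; or x ∈ T ∩ C ∩ A. In each case x ∈ C, so C ∖ (A ∖ T) ⊆ C.

(⊆) holds; (⊇) fails.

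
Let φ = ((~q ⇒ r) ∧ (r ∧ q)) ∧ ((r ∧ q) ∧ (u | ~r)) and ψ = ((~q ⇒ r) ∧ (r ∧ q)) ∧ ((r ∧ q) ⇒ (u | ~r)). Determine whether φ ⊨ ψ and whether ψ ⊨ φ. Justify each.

The biconditional holds.

(⇒) Assume the antecedent. If r is true, the antecedent forces (r = T, u = T, q = T), and the consequent holds there. If r is false, the antecedent cannot hold. Either way the consequent holds.

(⇐) Assume the antecedent. If r is true, the antecedent forces (r = T, u = T, q = T), and the consequent holds there. If r is false, the antecedent cannot hold. Either way the consequent holds.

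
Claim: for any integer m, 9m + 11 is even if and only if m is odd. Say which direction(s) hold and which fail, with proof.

Both implications hold.

(⟸) Suppose m is odd; write m = 2j + 1. Then 9m + 11 = 9·(2j + 1) + 11 = 2·9j + 20, which is even.

(⟹) Suppose 9m + 11 is even. Since 9 is odd, 9m and m have the same parity, so 9m + 11 ≡ m + 11 (mod 2). As 11 is odd, 9m + 11 is even exactly when m is odd. Thus m is odd.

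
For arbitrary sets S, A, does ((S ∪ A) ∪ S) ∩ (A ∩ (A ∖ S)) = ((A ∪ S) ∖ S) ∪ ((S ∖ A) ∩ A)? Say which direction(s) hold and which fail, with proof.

The two sets are equal.

(⊇) Let x ∈ ((A ∪ S) ∖ S) ∪ ((S ∖ A) ∩ A). Then x ∈ A and x ∉ S, from which x ∈ ((S ∪ A) ∪ S) ∩ (A ∩ (A ∖ S)).

(⊆) Let x ∈ ((S ∪ A) ∪ S) ∩ (A ∩ (A ∖ S)). Then x ∈ A and x ∉ S, from which x ∈ ((A ∪ S) ∖ S) ∪ ((S ∖ A) ∩ A).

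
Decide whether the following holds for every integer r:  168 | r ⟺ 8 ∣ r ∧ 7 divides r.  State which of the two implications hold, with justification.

(⇒) holds; (⇐) fails.

(⟸) This fails: take r = 56. Both 8 ∣ 56 and 7 ∣ 56, yet 56 is not a multiple of 168 (since 56 = 0·168 + 56), so 168 ∤ 56.

(⟹) If 168 ∣ r, write r = 168q. Since 168 = 21·8, r = 8·(21q), so 8 ∣ r; and since 168 = 24·7, r = 7·(24q), so 7 ∣ r.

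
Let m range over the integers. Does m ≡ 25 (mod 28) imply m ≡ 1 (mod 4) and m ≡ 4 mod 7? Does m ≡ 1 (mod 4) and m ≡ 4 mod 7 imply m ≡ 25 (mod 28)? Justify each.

Both directions hold; the statement is true.

(⟸) If m ≡ 1 (mod 4) and m ≡ 4 (mod 7), then by the Chinese remainder theorem m ≡ 25 (mod 28). This is exactly m ≡ 25 (mod 28).

(⟹) Suppose m ≡ 25 (mod 28); write m = 28j + 25. Since 4 ∣ 28, reducing mod 4 gives m ≡ 25 ≡ 1 (mod 4); since 7 ∣ 28, reducing mod 7 gives m ≡ 25 ≡ 4 (mod 7).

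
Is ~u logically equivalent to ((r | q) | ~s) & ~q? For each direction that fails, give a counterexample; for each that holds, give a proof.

Both directions fail.

(⟹) This fails. Under r = F, q = T, u = F, s = F, the left side is true but the right side is false.

(⟸) This fails. Under r = F, q = F, u = T, s = F, the left side is false but the right side is true.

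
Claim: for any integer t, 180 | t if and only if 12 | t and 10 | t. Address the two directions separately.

(→) If 180 ∣ t, write t = 180q. Since 180 = 15·12, t = 12·(15q), so 12 ∣ t; and since 180 = 18·10, t = 10·(18q), so 10 ∣ t.

(←) This fails: take t = 60. Both 12 ∣ 60 and 10 ∣ 60, yet 60 is not a multiple of 180 (since 60 = 0·180 + 60), so 180 ∤ 60.

Not equivalent: only (⇒) holds.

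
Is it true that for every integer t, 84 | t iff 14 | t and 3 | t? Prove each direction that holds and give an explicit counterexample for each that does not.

Not equivalent: only (⇒) holds.

(⇐) This fails: take t = 42. Both 14 ∣ 42 and 3 ∣ 42, yet 42 is not a multiple of 84 (since 42 = 0·84 + 42), so 84 ∤ 42.

(⇒) If 84 ∣ t, write t = 84q. Since 84 = 6·14, t = 14·(6q), so 14 ∣ t; and since 84 = 28·3, t = 3·(28q), so 3 ∣ t.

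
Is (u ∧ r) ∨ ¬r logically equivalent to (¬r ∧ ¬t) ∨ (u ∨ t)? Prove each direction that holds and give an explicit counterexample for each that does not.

(⇒) holds; (⇐) fails.

[⇒] Assume the antecedent. If r is true, the antecedent forces (r = T, t = F, u = T) or (r = T, t = T, u = T), and (¬r ∧ ¬t) ∨ (u ∨ t) holds there. If r is false, (¬r ∧ ¬t) ∨ (u ∨ t) reduces to true regardless of the other variables. Either way (¬r ∧ ¬t) ∨ (u ∨ t) holds.

[⇐] This fails. Under r = T, t = T, u = F, the left side is false but the right side is true.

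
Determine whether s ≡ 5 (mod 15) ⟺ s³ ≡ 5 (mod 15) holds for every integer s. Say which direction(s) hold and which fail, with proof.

(⇒) Suppose s ≡ 5 (mod 15). Write s = 15j + 5. Then (15j + 5)³ = 3375j³ + 3375j² + 1125j + 125 = 15(225j³ + 225j² + 75j + 8) + 5, so s³ ≡ 5 (mod 15).

(⇐) Conversely, suppose s³ ≡ 5 (mod 15). The only residue r in {0, …, 14} with r³ ≡ 5 (mod 15) is r = 5, so s ≡ 5 (mod 15).

Both directions hold; the statement is true.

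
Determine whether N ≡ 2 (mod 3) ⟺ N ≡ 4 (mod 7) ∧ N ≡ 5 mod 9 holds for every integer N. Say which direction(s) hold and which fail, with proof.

(⇒) fails; (⇐) holds.

(←) If N ≡ 4 (mod 7) and N ≡ 5 (mod 9), then by the Chinese remainder theorem N ≡ 32 (mod 63). Since 32 ≡ 2 (mod 3) and 3 ∣ 63, we get N ≡ 2 (mod 3).

(→) This fails: N = 2 gives 2 ≡ 2 (mod 3) but 2 ≡ 2 (mod 7), so the conjunction on the right does not hold.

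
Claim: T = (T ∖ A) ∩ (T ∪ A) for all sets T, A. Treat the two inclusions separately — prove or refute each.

The sets are not equal: only the reverse inclusion holds.

Forward inclusion. This inclusion fails. Take T = {1}, A = {1}; then 1 ∈ T but 1 ∉ (T ∖ A) ∩ (T ∪ A).

Reverse inclusion. Let x ∈ (T ∖ A) ∩ (T ∪ A). Then x ∈ T and x ∉ A, from which x ∈ T.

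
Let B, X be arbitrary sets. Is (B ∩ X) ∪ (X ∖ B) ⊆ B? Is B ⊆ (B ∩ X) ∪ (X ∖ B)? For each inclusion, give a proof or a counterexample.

(⊆) This inclusion fails. Take B = ∅, X = {1}; then 1 ∈ (B ∩ X) ∪ (X ∖ B) but 1 ∉ B.

(⊇) This inclusion fails. Take B = {1}, X = ∅; then 1 ∈ B but 1 ∉ (B ∩ X) ∪ (X ∖ B).

(⊆) fails and (⊇) fails.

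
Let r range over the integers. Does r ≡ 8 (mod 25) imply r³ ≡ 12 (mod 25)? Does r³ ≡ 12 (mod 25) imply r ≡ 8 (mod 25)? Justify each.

Both directions hold; the statement is true.

(→) Suppose r ≡ 8 (mod 25). Write r = 25j + 8. Then (25j + 8)³ = 15625j³ + 15000j² + 4800j + 512 = 25(625j³ + 600j² + 192j + 20) + 12, so r³ ≡ 12 (mod 25).

(←) Conversely, suppose r³ ≡ 12 (mod 25). The only residue r in {0, …, 24} with r³ ≡ 12 (mod 25) is r = 8, so r ≡ 8 (mod 25).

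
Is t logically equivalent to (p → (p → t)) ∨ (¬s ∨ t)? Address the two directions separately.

Only the forward implication holds.

Forward direction. Assume the antecedent. If t is true, (p → (p → t)) ∨ (¬s ∨ t) reduces to true regardless of the other variables. If t is false, the antecedent cannot hold. Either way (p → (p → t)) ∨ (¬s ∨ t) holds.

Converse. This fails. Under t = F, p = F, s = F, the left side is false but the right side is true.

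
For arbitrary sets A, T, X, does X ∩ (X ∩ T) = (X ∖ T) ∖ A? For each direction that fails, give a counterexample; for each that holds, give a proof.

Neither inclusion holds.

(⟹) This inclusion fails. Take A = ∅, T = {1}, X = {1}; then 1 ∈ X ∩ (X ∩ T) but 1 ∉ (X ∖ T) ∖ A.

(⟸) This inclusion fails. Take A = ∅, T = ∅, X = {1}; then 1 ∈ (X ∖ T) ∖ A but 1 ∉ X ∩ (X ∩ T).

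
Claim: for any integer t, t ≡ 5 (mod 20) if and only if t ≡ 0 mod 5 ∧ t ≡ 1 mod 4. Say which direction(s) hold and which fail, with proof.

Converse. If t ≡ 0 (mod 5) and t ≡ 1 (mod 4), then by the Chinese remainder theorem t ≡ 5 (mod 20). This is exactly t ≡ 5 (mod 20).

Forward direction. Suppose t ≡ 5 (mod 20); write t = 20j + 5. Since 5 ∣ 20, reducing mod 5 gives t ≡ 5 ≡ 0 (mod 5); since 4 ∣ 20, reducing mod 4 gives t ≡ 5 ≡ 1 (mod 4).

Both directions hold; the statement is true.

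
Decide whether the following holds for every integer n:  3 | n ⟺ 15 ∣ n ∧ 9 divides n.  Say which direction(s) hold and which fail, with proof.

(→) This fails: take n = 3. Certainly 3 ∣ 3, but 15 ∤ 3.

(←) Suppose 15 ∣ n and 9 ∣ n. Any common multiple of 15 and 9 is a multiple of their lcm; here lcm(15, 9) = 15·9/gcd(15, 9) = 135/3 = 45, so 45 ∣ n. Since 3 ∣ 45, it follows that 3 ∣ n.

Only the reverse direction holds.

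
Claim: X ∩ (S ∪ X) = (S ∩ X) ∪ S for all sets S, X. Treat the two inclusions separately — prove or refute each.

Neither inclusion holds.

Forward inclusion. This inclusion fails. Take S = ∅, X = {1}; then 1 ∈ X ∩ (S ∪ X) but 1 ∉ (S ∩ X) ∪ S.

Reverse inclusion. This inclusion fails. Take S = {1}, X = ∅; then 1 ∈ (S ∩ X) ∪ S but 1 ∉ X ∩ (S ∪ X).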